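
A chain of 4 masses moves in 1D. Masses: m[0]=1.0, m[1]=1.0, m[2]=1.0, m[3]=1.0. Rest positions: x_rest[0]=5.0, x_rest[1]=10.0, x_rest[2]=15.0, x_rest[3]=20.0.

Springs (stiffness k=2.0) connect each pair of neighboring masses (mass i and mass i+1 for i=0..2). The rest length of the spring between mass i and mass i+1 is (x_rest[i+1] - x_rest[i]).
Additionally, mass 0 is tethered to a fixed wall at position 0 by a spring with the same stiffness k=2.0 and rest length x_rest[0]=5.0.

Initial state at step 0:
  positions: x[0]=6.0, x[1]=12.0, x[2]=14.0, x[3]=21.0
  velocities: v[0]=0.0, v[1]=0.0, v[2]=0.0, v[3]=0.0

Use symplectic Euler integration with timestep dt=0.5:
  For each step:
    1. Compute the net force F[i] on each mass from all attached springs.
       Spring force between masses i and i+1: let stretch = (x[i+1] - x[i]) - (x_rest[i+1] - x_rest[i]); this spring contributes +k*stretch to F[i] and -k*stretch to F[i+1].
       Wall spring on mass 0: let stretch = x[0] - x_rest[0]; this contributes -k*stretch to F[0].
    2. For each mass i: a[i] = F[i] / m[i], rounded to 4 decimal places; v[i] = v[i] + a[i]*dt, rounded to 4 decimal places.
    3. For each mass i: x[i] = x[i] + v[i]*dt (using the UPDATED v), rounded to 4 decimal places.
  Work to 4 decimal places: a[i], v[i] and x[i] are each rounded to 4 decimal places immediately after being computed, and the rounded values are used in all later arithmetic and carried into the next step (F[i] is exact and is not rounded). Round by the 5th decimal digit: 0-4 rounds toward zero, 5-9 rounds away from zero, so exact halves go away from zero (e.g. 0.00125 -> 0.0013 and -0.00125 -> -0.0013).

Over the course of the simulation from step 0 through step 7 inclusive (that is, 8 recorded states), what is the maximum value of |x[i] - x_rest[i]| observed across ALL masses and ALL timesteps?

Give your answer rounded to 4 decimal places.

Step 0: x=[6.0000 12.0000 14.0000 21.0000] v=[0.0000 0.0000 0.0000 0.0000]
Step 1: x=[6.0000 10.0000 16.5000 20.0000] v=[0.0000 -4.0000 5.0000 -2.0000]
Step 2: x=[5.0000 9.2500 17.5000 19.7500] v=[-2.0000 -1.5000 2.0000 -0.5000]
Step 3: x=[3.6250 10.5000 15.5000 20.8750] v=[-2.7500 2.5000 -4.0000 2.2500]
Step 4: x=[3.8750 10.8125 13.6875 21.8125] v=[0.5000 0.6250 -3.6250 1.8750]
Step 5: x=[5.6563 9.0938 14.5000 21.1875] v=[3.5625 -3.4375 1.6250 -1.2500]
Step 6: x=[6.3282 8.3594 15.9532 19.7188] v=[1.3437 -1.4688 2.9063 -2.9375]
Step 7: x=[4.8516 10.4063 15.4923 18.8673] v=[-2.9533 4.0938 -0.9219 -1.7031]
Max displacement = 2.5000

Answer: 2.5000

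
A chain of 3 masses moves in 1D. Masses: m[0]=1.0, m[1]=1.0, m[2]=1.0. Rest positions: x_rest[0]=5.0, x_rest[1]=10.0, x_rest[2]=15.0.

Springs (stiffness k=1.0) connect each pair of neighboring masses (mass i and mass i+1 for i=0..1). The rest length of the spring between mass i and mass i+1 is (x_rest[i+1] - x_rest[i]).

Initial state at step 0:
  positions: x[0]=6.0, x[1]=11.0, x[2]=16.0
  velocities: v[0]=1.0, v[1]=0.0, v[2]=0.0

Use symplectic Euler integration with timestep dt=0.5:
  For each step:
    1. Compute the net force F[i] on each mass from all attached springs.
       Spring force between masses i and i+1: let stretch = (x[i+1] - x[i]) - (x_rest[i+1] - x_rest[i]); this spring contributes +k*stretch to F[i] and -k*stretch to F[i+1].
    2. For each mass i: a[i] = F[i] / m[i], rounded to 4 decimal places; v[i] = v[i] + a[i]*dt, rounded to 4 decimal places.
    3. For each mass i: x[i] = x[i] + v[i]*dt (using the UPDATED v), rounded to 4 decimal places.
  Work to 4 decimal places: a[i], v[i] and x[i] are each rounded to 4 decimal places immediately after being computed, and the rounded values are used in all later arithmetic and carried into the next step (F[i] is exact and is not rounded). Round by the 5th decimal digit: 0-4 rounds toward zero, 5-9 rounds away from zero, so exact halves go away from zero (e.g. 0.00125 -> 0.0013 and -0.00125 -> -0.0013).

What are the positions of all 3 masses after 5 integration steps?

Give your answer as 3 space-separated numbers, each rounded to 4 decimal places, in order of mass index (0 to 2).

Answer: 7.0274 12.0411 16.4317

Derivation:
Step 0: x=[6.0000 11.0000 16.0000] v=[1.0000 0.0000 0.0000]
Step 1: x=[6.5000 11.0000 16.0000] v=[1.0000 0.0000 0.0000]
Step 2: x=[6.8750 11.1250 16.0000] v=[0.7500 0.2500 0.0000]
Step 3: x=[7.0625 11.4063 16.0313] v=[0.3750 0.5625 0.0625]
Step 4: x=[7.0860 11.7579 16.1563] v=[0.0469 0.7031 0.2500]
Step 5: x=[7.0274 12.0411 16.4317] v=[-0.1172 0.5664 0.5508]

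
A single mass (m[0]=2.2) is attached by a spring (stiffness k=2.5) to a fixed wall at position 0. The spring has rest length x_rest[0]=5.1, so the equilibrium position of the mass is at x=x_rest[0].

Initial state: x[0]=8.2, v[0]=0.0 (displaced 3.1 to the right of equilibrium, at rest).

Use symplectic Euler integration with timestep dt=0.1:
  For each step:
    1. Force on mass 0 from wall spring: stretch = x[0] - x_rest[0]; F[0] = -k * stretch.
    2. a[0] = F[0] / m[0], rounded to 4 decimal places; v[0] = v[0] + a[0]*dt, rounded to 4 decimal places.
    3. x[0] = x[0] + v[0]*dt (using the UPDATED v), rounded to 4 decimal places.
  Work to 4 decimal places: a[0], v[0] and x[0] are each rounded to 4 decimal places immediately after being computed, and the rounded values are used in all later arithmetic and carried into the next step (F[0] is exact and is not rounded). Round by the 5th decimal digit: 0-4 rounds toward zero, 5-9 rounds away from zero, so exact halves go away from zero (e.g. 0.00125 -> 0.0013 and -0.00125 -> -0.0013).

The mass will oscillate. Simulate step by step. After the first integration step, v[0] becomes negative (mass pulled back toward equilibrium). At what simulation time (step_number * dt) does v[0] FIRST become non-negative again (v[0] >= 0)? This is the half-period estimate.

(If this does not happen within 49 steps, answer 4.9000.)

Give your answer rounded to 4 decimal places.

Step 0: x=[8.2000] v=[0.0000]
Step 1: x=[8.1648] v=[-0.3523]
Step 2: x=[8.0947] v=[-0.7006]
Step 3: x=[7.9906] v=[-1.0409]
Step 4: x=[7.8537] v=[-1.3694]
Step 5: x=[7.6855] v=[-1.6823]
Step 6: x=[7.4879] v=[-1.9761]
Step 7: x=[7.2632] v=[-2.2475]
Step 8: x=[7.0139] v=[-2.4933]
Step 9: x=[6.7428] v=[-2.7108]
Step 10: x=[6.4531] v=[-2.8975]
Step 11: x=[6.1480] v=[-3.0513]
Step 12: x=[5.8310] v=[-3.1704]
Step 13: x=[5.5057] v=[-3.2535]
Step 14: x=[5.1757] v=[-3.2996]
Step 15: x=[4.8449] v=[-3.3082]
Step 16: x=[4.5170] v=[-3.2792]
Step 17: x=[4.1957] v=[-3.2130]
Step 18: x=[3.8847] v=[-3.1102]
Step 19: x=[3.5875] v=[-2.9721]
Step 20: x=[3.3075] v=[-2.8002]
Step 21: x=[3.0479] v=[-2.5965]
Step 22: x=[2.8116] v=[-2.3633]
Step 23: x=[2.6013] v=[-2.1033]
Step 24: x=[2.4194] v=[-1.8194]
Step 25: x=[2.2679] v=[-1.5148]
Step 26: x=[2.1486] v=[-1.1930]
Step 27: x=[2.0628] v=[-0.8576]
Step 28: x=[2.0116] v=[-0.5125]
Step 29: x=[1.9954] v=[-0.1616]
Step 30: x=[2.0145] v=[0.1912]
First v>=0 after going negative at step 30, time=3.0000

Answer: 3.0000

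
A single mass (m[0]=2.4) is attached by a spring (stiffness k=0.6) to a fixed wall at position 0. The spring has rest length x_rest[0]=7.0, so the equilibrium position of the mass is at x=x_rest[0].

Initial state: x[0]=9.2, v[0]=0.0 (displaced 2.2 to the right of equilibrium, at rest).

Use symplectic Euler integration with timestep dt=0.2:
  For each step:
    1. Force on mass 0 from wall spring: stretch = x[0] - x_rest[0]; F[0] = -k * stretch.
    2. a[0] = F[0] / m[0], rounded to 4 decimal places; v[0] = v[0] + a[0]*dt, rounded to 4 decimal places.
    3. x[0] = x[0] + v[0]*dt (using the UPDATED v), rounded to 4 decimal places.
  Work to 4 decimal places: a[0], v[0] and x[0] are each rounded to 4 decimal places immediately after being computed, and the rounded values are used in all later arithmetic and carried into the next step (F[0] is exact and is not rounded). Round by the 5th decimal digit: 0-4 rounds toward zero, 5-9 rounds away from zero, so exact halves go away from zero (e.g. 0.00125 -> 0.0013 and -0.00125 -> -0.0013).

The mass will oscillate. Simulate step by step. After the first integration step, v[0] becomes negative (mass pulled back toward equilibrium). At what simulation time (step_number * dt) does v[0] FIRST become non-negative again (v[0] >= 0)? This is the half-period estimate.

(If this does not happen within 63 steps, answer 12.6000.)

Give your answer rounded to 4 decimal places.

Step 0: x=[9.2000] v=[0.0000]
Step 1: x=[9.1780] v=[-0.1100]
Step 2: x=[9.1342] v=[-0.2189]
Step 3: x=[9.0691] v=[-0.3256]
Step 4: x=[8.9833] v=[-0.4291]
Step 5: x=[8.8776] v=[-0.5283]
Step 6: x=[8.7532] v=[-0.6222]
Step 7: x=[8.6112] v=[-0.7099]
Step 8: x=[8.4531] v=[-0.7905]
Step 9: x=[8.2805] v=[-0.8632]
Step 10: x=[8.0951] v=[-0.9272]
Step 11: x=[7.8987] v=[-0.9820]
Step 12: x=[7.6933] v=[-1.0269]
Step 13: x=[7.4810] v=[-1.0616]
Step 14: x=[7.2639] v=[-1.0857]
Step 15: x=[7.0441] v=[-1.0989]
Step 16: x=[6.8239] v=[-1.1011]
Step 17: x=[6.6054] v=[-1.0923]
Step 18: x=[6.3909] v=[-1.0726]
Step 19: x=[6.1825] v=[-1.0421]
Step 20: x=[5.9823] v=[-1.0012]
Step 21: x=[5.7922] v=[-0.9503]
Step 22: x=[5.6142] v=[-0.8899]
Step 23: x=[5.4501] v=[-0.8206]
Step 24: x=[5.3015] v=[-0.7431]
Step 25: x=[5.1699] v=[-0.6582]
Step 26: x=[5.0566] v=[-0.5667]
Step 27: x=[4.9627] v=[-0.4695]
Step 28: x=[4.8892] v=[-0.3676]
Step 29: x=[4.8368] v=[-0.2621]
Step 30: x=[4.8060] v=[-0.1539]
Step 31: x=[4.7972] v=[-0.0442]
Step 32: x=[4.8104] v=[0.0659]
First v>=0 after going negative at step 32, time=6.4000

Answer: 6.4000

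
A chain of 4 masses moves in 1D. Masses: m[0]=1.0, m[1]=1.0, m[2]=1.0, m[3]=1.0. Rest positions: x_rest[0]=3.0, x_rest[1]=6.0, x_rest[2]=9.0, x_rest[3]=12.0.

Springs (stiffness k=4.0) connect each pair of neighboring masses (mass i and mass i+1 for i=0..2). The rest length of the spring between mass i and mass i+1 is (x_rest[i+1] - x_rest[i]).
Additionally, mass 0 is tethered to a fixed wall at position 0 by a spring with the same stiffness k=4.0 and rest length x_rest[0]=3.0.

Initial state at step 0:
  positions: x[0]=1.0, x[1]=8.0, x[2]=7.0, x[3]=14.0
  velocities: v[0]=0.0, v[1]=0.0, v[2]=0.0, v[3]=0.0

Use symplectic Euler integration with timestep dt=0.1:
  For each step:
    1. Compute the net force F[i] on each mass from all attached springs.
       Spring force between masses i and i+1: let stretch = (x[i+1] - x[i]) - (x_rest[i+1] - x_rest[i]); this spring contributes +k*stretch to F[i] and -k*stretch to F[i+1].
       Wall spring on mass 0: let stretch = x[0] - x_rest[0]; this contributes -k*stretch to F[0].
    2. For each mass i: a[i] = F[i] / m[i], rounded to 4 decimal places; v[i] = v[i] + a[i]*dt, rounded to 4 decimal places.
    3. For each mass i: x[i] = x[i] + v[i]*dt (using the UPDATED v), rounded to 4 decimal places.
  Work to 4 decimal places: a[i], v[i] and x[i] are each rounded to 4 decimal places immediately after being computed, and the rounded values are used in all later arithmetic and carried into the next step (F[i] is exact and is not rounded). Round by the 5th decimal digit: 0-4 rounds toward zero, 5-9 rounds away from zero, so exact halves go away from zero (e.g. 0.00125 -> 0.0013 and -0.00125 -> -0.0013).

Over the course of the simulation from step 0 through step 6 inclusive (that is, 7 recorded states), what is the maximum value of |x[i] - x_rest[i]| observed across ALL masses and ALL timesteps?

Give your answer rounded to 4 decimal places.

Step 0: x=[1.0000 8.0000 7.0000 14.0000] v=[0.0000 0.0000 0.0000 0.0000]
Step 1: x=[1.2400 7.6800 7.3200 13.8400] v=[2.4000 -3.2000 3.2000 -1.6000]
Step 2: x=[1.6880 7.0880 7.9152 13.5392] v=[4.4800 -5.9200 5.9520 -3.0080]
Step 3: x=[2.2845 6.3131 8.7023 13.1334] v=[5.9648 -7.7491 7.8707 -4.0576]
Step 4: x=[2.9507 5.4726 9.5711 12.6704] v=[6.6624 -8.4049 8.6875 -4.6300]
Step 5: x=[3.5998 4.6952 10.3999 12.2034] v=[6.4909 -7.7743 8.2878 -4.6697]
Step 6: x=[4.1487 4.1021 11.0726 11.7843] v=[5.4891 -5.9306 6.7273 -4.1911]
Max displacement = 2.0726

Answer: 2.0726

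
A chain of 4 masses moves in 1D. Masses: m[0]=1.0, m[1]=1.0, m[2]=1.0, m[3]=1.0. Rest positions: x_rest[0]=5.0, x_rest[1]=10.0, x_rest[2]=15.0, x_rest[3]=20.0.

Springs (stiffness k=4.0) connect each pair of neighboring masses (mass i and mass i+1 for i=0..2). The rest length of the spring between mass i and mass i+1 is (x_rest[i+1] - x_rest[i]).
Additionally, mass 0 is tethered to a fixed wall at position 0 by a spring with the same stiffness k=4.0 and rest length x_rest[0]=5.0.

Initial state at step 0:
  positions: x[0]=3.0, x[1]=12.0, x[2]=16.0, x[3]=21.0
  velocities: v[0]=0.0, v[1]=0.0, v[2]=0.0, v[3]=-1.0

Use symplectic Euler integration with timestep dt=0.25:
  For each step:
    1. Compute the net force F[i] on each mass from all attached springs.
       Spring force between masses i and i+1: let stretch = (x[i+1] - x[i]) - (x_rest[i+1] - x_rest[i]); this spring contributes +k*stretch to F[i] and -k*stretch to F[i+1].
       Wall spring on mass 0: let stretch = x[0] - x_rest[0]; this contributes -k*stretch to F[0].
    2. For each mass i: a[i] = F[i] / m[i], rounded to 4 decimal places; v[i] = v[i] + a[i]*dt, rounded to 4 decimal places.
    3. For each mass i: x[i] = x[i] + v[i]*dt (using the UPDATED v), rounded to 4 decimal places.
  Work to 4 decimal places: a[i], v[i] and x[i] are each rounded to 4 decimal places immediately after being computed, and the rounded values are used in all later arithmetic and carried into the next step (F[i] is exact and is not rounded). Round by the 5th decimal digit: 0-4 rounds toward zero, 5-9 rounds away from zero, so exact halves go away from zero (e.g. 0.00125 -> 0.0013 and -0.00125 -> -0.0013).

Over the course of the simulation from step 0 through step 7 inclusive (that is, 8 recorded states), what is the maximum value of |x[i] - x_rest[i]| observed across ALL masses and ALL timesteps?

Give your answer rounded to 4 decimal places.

Answer: 2.4844

Derivation:
Step 0: x=[3.0000 12.0000 16.0000 21.0000] v=[0.0000 0.0000 0.0000 -1.0000]
Step 1: x=[4.5000 10.7500 16.2500 20.7500] v=[6.0000 -5.0000 1.0000 -1.0000]
Step 2: x=[6.4375 9.3125 16.2500 20.6250] v=[7.7500 -5.7500 0.0000 -0.5000]
Step 3: x=[7.4844 8.8906 15.6094 20.6563] v=[4.1875 -1.6875 -2.5625 0.1250]
Step 4: x=[7.0117 9.7969 14.5508 20.6758] v=[-1.8907 3.6251 -4.2344 0.0781]
Step 5: x=[5.4824 11.1954 13.8350 20.4141] v=[-6.1172 5.5938 -2.8633 -1.0469]
Step 6: x=[4.0108 11.8255 14.1041 19.7576] v=[-5.8866 2.5204 1.0762 -2.6260]
Step 7: x=[3.4901 11.0716 15.2169 18.9377] v=[-2.0827 -3.0157 4.4511 -3.2795]
Max displacement = 2.4844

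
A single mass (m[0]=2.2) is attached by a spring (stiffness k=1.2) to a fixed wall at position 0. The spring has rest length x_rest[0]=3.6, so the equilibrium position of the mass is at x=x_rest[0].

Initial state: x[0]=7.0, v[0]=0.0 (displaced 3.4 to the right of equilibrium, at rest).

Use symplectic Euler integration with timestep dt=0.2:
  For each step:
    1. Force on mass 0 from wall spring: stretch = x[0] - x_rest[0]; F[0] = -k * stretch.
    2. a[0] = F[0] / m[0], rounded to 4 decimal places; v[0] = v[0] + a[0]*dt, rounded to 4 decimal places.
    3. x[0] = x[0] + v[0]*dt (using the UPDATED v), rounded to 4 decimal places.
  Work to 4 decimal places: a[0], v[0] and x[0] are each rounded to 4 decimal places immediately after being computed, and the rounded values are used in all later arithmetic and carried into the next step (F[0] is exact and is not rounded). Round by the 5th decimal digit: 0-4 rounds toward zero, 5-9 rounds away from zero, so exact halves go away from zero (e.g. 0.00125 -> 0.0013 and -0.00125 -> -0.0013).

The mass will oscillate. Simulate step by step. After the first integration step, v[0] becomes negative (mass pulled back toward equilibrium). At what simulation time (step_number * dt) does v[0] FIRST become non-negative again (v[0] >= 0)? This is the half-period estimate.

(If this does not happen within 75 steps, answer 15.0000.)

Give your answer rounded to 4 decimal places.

Answer: 4.4000

Derivation:
Step 0: x=[7.0000] v=[0.0000]
Step 1: x=[6.9258] v=[-0.3709]
Step 2: x=[6.7791] v=[-0.7337]
Step 3: x=[6.5630] v=[-1.0805]
Step 4: x=[6.2823] v=[-1.4037]
Step 5: x=[5.9430] v=[-1.6963]
Step 6: x=[5.5526] v=[-1.9519]
Step 7: x=[5.1196] v=[-2.1649]
Step 8: x=[4.6535] v=[-2.3307]
Step 9: x=[4.1644] v=[-2.4456]
Step 10: x=[3.6630] v=[-2.5072]
Step 11: x=[3.1602] v=[-2.5141]
Step 12: x=[2.6670] v=[-2.4661]
Step 13: x=[2.1941] v=[-2.3643]
Step 14: x=[1.7519] v=[-2.2109]
Step 15: x=[1.3500] v=[-2.0093]
Step 16: x=[0.9972] v=[-1.7638]
Step 17: x=[0.7012] v=[-1.4799]
Step 18: x=[0.4685] v=[-1.1637]
Step 19: x=[0.3041] v=[-0.8221]
Step 20: x=[0.2116] v=[-0.4625]
Step 21: x=[0.1930] v=[-0.0929]
Step 22: x=[0.2488] v=[0.2788]
First v>=0 after going negative at step 22, time=4.4000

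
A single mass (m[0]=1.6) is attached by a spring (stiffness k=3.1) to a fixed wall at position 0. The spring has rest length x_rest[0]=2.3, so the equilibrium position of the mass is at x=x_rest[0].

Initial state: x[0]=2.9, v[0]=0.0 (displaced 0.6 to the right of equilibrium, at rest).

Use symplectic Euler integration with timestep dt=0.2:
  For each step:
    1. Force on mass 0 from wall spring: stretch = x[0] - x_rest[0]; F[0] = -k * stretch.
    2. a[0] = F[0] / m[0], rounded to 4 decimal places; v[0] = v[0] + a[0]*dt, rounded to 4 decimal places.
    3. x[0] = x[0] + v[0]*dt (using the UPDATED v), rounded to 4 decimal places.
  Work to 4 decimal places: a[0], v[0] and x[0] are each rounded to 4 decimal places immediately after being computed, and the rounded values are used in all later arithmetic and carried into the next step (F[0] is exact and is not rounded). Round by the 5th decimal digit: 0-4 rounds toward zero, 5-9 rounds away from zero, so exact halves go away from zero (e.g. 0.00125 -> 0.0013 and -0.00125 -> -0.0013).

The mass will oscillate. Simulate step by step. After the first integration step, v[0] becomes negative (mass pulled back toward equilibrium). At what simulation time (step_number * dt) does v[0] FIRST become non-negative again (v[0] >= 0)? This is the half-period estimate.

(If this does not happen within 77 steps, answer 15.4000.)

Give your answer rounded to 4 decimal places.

Answer: 2.4000

Derivation:
Step 0: x=[2.9000] v=[0.0000]
Step 1: x=[2.8535] v=[-0.2325]
Step 2: x=[2.7641] v=[-0.4470]
Step 3: x=[2.6387] v=[-0.6268]
Step 4: x=[2.4871] v=[-0.7580]
Step 5: x=[2.3210] v=[-0.8305]
Step 6: x=[2.1533] v=[-0.8386]
Step 7: x=[1.9969] v=[-0.7818]
Step 8: x=[1.8640] v=[-0.6643]
Step 9: x=[1.7649] v=[-0.4953]
Step 10: x=[1.7073] v=[-0.2879]
Step 11: x=[1.6957] v=[-0.0582]
Step 12: x=[1.7309] v=[0.1760]
First v>=0 after going negative at step 12, time=2.4000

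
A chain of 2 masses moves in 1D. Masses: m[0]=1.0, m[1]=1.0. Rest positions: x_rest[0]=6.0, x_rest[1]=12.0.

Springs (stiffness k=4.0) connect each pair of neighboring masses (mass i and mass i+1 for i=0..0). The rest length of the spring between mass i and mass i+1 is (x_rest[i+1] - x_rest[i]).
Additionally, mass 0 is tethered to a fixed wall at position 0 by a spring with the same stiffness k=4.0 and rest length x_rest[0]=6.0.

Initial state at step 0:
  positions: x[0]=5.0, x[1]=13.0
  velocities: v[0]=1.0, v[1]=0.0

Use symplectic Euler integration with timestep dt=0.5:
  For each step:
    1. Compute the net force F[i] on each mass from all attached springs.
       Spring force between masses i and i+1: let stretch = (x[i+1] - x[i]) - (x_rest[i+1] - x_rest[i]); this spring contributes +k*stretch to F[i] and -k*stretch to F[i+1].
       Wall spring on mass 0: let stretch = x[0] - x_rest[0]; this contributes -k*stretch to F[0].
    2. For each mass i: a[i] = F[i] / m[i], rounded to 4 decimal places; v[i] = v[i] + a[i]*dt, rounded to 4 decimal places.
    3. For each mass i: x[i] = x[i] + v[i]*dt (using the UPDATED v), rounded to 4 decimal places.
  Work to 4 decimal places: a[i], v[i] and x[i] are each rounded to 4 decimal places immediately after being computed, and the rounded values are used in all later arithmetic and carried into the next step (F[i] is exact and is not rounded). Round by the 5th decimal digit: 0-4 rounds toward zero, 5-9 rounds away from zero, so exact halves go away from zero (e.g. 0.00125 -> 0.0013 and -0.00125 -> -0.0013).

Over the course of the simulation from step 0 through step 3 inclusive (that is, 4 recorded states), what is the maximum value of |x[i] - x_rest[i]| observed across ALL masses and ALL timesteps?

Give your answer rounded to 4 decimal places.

Step 0: x=[5.0000 13.0000] v=[1.0000 0.0000]
Step 1: x=[8.5000 11.0000] v=[7.0000 -4.0000]
Step 2: x=[6.0000 12.5000] v=[-5.0000 3.0000]
Step 3: x=[4.0000 13.5000] v=[-4.0000 2.0000]
Max displacement = 2.5000

Answer: 2.5000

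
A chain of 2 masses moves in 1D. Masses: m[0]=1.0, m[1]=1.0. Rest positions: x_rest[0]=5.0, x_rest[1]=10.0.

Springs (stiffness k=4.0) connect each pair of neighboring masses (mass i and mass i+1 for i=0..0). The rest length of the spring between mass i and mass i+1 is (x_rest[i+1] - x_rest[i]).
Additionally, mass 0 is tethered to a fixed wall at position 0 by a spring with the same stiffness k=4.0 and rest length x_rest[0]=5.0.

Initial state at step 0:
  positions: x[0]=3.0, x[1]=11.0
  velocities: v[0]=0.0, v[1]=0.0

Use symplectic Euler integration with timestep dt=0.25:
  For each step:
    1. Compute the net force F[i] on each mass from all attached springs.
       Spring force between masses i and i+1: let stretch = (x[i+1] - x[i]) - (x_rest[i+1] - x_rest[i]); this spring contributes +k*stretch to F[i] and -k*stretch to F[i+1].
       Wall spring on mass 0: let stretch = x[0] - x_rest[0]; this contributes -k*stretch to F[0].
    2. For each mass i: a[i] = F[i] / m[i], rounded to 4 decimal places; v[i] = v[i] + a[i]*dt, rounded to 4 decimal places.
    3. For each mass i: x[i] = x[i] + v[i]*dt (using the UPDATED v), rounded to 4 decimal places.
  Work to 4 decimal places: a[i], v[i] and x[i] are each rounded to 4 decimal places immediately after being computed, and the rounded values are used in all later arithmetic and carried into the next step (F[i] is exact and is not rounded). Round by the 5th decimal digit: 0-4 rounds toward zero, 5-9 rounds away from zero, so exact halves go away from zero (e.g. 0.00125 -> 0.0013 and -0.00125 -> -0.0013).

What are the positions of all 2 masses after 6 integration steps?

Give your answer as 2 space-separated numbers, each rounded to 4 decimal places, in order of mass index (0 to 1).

Answer: 3.7095 10.9007

Derivation:
Step 0: x=[3.0000 11.0000] v=[0.0000 0.0000]
Step 1: x=[4.2500 10.2500] v=[5.0000 -3.0000]
Step 2: x=[5.9375 9.2500] v=[6.7500 -4.0000]
Step 3: x=[6.9688 8.6719] v=[4.1250 -2.3125]
Step 4: x=[6.6836 8.9180] v=[-1.1407 0.9844]
Step 5: x=[5.2861 9.8555] v=[-5.5899 3.7500]
Step 6: x=[3.7095 10.9007] v=[-6.3066 4.1806]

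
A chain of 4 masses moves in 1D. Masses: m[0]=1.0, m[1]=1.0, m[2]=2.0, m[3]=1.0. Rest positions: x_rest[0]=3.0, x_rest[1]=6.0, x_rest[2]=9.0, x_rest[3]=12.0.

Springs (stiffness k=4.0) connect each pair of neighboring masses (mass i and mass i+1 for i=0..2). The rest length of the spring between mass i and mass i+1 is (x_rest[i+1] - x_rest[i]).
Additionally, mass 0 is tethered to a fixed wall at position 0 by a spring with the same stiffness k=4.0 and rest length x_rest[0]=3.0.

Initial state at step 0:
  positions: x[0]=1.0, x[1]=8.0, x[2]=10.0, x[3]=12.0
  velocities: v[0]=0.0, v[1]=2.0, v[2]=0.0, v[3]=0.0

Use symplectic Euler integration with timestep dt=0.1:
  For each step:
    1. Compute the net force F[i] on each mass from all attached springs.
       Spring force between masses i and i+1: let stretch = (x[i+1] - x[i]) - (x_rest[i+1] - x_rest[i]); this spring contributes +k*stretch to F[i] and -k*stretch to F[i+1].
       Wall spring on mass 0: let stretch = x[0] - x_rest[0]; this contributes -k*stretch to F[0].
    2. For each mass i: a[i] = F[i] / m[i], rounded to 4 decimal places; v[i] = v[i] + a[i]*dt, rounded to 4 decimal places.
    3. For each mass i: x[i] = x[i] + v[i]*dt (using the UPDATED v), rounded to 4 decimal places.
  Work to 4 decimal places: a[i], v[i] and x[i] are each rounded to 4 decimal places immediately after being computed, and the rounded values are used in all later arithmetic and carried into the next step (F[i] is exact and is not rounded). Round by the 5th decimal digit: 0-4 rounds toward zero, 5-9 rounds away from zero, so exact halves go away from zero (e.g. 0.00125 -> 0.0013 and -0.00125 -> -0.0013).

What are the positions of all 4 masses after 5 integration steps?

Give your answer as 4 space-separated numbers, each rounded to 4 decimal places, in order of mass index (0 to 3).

Step 0: x=[1.0000 8.0000 10.0000 12.0000] v=[0.0000 2.0000 0.0000 0.0000]
Step 1: x=[1.2400 8.0000 10.0000 12.0400] v=[2.4000 0.0000 0.0000 0.4000]
Step 2: x=[1.7008 7.8096 10.0008 12.1184] v=[4.6080 -1.9040 0.0080 0.7840]
Step 3: x=[2.3379 7.4625 10.0001 12.2321] v=[6.3712 -3.4710 -0.0067 1.1370]
Step 4: x=[3.0865 7.0119 9.9933 12.3765] v=[7.4859 -4.5058 -0.0678 1.4442]
Step 5: x=[3.8687 6.5236 9.9746 12.5456] v=[7.8215 -4.8834 -0.1874 1.6909]

Answer: 3.8687 6.5236 9.9746 12.5456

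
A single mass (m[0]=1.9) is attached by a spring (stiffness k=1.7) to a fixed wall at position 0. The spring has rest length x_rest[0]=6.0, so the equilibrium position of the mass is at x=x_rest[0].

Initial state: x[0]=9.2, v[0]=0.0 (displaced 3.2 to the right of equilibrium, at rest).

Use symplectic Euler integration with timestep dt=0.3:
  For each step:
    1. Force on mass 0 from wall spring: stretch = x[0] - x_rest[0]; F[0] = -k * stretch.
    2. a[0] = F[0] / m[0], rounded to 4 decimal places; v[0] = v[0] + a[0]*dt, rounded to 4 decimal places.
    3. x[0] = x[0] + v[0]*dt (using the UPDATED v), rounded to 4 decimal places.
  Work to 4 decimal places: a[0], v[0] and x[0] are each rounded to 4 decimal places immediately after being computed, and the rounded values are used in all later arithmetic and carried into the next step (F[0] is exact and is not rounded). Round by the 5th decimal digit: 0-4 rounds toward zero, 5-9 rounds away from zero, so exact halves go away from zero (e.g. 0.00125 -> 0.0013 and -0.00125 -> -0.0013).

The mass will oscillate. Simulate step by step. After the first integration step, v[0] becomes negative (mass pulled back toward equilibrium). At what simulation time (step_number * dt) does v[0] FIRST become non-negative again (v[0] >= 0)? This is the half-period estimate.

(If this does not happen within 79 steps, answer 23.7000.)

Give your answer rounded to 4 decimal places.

Answer: 3.6000

Derivation:
Step 0: x=[9.2000] v=[0.0000]
Step 1: x=[8.9423] v=[-0.8590]
Step 2: x=[8.4477] v=[-1.6488]
Step 3: x=[7.7560] v=[-2.3058]
Step 4: x=[6.9228] v=[-2.7772]
Step 5: x=[6.0153] v=[-3.0249]
Step 6: x=[5.1066] v=[-3.0290]
Step 7: x=[4.2698] v=[-2.7892]
Step 8: x=[3.5724] v=[-2.3248]
Step 9: x=[3.0704] v=[-1.6732]
Step 10: x=[2.8044] v=[-0.8868]
Step 11: x=[2.7957] v=[-0.0290]
Step 12: x=[3.0450] v=[0.8311]
First v>=0 after going negative at step 12, time=3.6000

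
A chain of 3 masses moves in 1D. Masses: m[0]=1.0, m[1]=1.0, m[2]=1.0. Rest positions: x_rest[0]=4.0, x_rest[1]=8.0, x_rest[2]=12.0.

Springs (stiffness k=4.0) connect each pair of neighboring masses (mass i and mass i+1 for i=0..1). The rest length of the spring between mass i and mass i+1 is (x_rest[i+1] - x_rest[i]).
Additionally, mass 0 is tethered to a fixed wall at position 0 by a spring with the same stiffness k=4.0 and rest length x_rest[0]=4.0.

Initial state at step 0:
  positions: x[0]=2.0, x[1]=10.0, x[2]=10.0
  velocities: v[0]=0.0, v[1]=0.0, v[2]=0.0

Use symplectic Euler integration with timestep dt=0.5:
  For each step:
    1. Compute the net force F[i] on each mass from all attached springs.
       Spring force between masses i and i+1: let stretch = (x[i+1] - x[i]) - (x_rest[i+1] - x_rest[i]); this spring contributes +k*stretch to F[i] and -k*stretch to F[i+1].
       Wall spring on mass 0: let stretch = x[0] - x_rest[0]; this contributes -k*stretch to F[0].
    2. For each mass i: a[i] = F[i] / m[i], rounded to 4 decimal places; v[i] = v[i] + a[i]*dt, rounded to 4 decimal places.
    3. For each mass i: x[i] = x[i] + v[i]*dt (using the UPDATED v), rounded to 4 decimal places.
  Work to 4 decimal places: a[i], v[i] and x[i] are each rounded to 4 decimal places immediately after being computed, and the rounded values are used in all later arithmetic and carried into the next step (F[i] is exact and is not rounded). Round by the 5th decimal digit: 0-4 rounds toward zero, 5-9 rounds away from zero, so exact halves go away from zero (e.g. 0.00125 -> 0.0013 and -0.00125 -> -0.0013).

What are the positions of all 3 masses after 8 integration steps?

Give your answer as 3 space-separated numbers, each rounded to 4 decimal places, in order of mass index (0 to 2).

Step 0: x=[2.0000 10.0000 10.0000] v=[0.0000 0.0000 0.0000]
Step 1: x=[8.0000 2.0000 14.0000] v=[12.0000 -16.0000 8.0000]
Step 2: x=[0.0000 12.0000 10.0000] v=[-16.0000 20.0000 -8.0000]
Step 3: x=[4.0000 8.0000 12.0000] v=[8.0000 -8.0000 4.0000]
Step 4: x=[8.0000 4.0000 14.0000] v=[8.0000 -8.0000 4.0000]
Step 5: x=[0.0000 14.0000 10.0000] v=[-16.0000 20.0000 -8.0000]
Step 6: x=[6.0000 6.0000 14.0000] v=[12.0000 -16.0000 8.0000]
Step 7: x=[6.0000 6.0000 14.0000] v=[0.0000 0.0000 0.0000]
Step 8: x=[0.0000 14.0000 10.0000] v=[-12.0000 16.0000 -8.0000]

Answer: 0.0000 14.0000 10.0000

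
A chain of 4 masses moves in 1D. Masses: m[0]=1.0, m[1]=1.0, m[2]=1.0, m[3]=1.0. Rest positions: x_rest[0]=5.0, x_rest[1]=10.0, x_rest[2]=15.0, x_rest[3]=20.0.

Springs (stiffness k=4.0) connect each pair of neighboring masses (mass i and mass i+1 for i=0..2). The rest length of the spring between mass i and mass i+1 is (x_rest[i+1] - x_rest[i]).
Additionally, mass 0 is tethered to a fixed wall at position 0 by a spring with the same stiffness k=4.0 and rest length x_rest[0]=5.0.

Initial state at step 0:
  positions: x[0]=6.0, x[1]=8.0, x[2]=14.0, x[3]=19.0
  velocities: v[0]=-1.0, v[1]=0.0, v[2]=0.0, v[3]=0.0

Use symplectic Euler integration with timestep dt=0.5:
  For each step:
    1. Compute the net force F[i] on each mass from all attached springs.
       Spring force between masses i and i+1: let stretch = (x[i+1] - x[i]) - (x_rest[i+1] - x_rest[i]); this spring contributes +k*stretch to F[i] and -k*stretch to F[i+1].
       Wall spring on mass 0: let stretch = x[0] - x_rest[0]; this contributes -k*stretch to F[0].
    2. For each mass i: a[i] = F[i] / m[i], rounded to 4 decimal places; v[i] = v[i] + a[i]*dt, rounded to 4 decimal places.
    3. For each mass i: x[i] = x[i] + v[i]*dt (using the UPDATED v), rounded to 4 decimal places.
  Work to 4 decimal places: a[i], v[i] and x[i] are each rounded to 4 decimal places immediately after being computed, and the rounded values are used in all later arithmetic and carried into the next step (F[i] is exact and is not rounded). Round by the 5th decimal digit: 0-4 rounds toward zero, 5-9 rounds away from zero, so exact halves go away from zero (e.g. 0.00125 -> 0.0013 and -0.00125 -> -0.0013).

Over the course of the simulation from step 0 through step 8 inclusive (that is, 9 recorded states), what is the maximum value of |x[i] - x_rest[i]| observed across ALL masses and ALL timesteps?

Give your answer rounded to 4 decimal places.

Step 0: x=[6.0000 8.0000 14.0000 19.0000] v=[-1.0000 0.0000 0.0000 0.0000]
Step 1: x=[1.5000 12.0000 13.0000 19.0000] v=[-9.0000 8.0000 -2.0000 0.0000]
Step 2: x=[6.0000 6.5000 17.0000 18.0000] v=[9.0000 -11.0000 8.0000 -2.0000]
Step 3: x=[5.0000 11.0000 11.5000 21.0000] v=[-2.0000 9.0000 -11.0000 6.0000]
Step 4: x=[5.0000 10.0000 15.0000 19.5000] v=[0.0000 -2.0000 7.0000 -3.0000]
Step 5: x=[5.0000 9.0000 18.0000 18.5000] v=[0.0000 -2.0000 6.0000 -2.0000]
Step 6: x=[4.0000 13.0000 12.5000 22.0000] v=[-2.0000 8.0000 -11.0000 7.0000]
Step 7: x=[8.0000 7.5000 17.0000 21.0000] v=[8.0000 -11.0000 9.0000 -2.0000]
Step 8: x=[3.5000 12.0000 16.0000 21.0000] v=[-9.0000 9.0000 -2.0000 0.0000]
Max displacement = 3.5000

Answer: 3.5000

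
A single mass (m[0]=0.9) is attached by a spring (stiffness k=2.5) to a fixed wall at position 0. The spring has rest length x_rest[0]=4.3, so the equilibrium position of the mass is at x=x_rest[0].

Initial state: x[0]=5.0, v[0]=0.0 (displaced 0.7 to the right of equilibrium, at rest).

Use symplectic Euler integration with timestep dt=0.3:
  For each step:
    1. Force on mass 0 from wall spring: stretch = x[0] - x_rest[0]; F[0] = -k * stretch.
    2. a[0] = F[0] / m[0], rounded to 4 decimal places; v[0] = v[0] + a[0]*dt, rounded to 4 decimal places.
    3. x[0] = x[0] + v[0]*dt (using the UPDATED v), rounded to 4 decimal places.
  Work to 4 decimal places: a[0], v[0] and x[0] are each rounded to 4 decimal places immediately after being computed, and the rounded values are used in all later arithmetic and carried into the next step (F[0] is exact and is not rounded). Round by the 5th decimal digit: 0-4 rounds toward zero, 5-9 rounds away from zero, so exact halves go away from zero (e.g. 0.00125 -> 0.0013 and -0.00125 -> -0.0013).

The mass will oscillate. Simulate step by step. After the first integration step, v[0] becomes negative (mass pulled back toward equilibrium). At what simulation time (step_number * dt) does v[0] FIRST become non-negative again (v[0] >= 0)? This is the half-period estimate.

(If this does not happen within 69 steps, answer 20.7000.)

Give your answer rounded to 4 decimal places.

Answer: 2.1000

Derivation:
Step 0: x=[5.0000] v=[0.0000]
Step 1: x=[4.8250] v=[-0.5833]
Step 2: x=[4.5188] v=[-1.0208]
Step 3: x=[4.1579] v=[-1.2031]
Step 4: x=[3.8325] v=[-1.0847]
Step 5: x=[3.6240] v=[-0.6951]
Step 6: x=[3.5845] v=[-0.1318]
Step 7: x=[3.7239] v=[0.4645]
First v>=0 after going negative at step 7, time=2.1000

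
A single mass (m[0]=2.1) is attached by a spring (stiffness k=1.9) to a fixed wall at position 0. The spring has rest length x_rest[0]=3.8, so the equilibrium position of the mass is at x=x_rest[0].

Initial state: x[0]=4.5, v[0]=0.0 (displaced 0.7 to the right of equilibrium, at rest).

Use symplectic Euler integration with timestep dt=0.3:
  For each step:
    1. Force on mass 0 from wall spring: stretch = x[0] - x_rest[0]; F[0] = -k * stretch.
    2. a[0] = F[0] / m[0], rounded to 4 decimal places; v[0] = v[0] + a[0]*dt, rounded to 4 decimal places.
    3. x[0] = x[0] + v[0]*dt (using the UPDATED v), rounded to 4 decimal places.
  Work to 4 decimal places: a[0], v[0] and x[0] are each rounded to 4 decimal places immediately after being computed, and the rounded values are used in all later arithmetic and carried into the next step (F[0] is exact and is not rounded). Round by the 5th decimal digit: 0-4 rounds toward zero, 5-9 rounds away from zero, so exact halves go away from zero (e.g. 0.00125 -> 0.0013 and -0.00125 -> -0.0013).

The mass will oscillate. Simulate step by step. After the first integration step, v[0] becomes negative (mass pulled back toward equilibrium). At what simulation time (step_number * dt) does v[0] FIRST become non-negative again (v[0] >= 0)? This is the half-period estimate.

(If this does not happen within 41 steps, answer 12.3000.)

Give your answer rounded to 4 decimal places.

Step 0: x=[4.5000] v=[0.0000]
Step 1: x=[4.4430] v=[-0.1900]
Step 2: x=[4.3337] v=[-0.3645]
Step 3: x=[4.1809] v=[-0.5094]
Step 4: x=[3.9971] v=[-0.6128]
Step 5: x=[3.7972] v=[-0.6663]
Step 6: x=[3.5975] v=[-0.6656]
Step 7: x=[3.4143] v=[-0.6106]
Step 8: x=[3.2625] v=[-0.5059]
Step 9: x=[3.1545] v=[-0.3600]
Step 10: x=[3.0991] v=[-0.1848]
Step 11: x=[3.1007] v=[0.0054]
First v>=0 after going negative at step 11, time=3.3000

Answer: 3.3000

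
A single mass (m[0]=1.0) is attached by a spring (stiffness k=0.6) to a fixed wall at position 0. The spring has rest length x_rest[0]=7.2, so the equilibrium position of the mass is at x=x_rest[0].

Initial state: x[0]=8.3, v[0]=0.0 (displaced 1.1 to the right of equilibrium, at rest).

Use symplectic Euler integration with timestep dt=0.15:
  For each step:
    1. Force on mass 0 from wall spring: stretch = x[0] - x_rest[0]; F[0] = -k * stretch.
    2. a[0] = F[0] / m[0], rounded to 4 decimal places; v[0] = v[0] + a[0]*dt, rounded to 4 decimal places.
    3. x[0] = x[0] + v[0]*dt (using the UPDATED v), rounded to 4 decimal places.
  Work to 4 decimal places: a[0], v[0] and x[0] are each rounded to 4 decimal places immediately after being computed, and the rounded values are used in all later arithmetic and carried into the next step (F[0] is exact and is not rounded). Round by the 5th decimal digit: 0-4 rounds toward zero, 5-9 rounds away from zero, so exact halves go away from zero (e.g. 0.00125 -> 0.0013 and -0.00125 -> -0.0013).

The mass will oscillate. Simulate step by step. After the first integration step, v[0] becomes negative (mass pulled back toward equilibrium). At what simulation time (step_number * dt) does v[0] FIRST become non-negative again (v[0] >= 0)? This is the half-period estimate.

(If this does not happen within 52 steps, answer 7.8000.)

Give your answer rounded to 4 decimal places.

Step 0: x=[8.3000] v=[0.0000]
Step 1: x=[8.2852] v=[-0.0990]
Step 2: x=[8.2557] v=[-0.1967]
Step 3: x=[8.2119] v=[-0.2917]
Step 4: x=[8.1545] v=[-0.3828]
Step 5: x=[8.0842] v=[-0.4687]
Step 6: x=[8.0020] v=[-0.5483]
Step 7: x=[7.9089] v=[-0.6205]
Step 8: x=[7.8063] v=[-0.6843]
Step 9: x=[7.6955] v=[-0.7389]
Step 10: x=[7.5780] v=[-0.7835]
Step 11: x=[7.4554] v=[-0.8175]
Step 12: x=[7.3293] v=[-0.8405]
Step 13: x=[7.2015] v=[-0.8521]
Step 14: x=[7.0737] v=[-0.8522]
Step 15: x=[6.9476] v=[-0.8408]
Step 16: x=[6.8249] v=[-0.8181]
Step 17: x=[6.7073] v=[-0.7843]
Step 18: x=[6.5963] v=[-0.7400]
Step 19: x=[6.4934] v=[-0.6857]
Step 20: x=[6.4001] v=[-0.6221]
Step 21: x=[6.3176] v=[-0.5501]
Step 22: x=[6.2470] v=[-0.4707]
Step 23: x=[6.1893] v=[-0.3849]
Step 24: x=[6.1452] v=[-0.2939]
Step 25: x=[6.1154] v=[-0.1990]
Step 26: x=[6.1002] v=[-0.1014]
Step 27: x=[6.0998] v=[-0.0024]
Step 28: x=[6.1143] v=[0.0966]
First v>=0 after going negative at step 28, time=4.2000

Answer: 4.2000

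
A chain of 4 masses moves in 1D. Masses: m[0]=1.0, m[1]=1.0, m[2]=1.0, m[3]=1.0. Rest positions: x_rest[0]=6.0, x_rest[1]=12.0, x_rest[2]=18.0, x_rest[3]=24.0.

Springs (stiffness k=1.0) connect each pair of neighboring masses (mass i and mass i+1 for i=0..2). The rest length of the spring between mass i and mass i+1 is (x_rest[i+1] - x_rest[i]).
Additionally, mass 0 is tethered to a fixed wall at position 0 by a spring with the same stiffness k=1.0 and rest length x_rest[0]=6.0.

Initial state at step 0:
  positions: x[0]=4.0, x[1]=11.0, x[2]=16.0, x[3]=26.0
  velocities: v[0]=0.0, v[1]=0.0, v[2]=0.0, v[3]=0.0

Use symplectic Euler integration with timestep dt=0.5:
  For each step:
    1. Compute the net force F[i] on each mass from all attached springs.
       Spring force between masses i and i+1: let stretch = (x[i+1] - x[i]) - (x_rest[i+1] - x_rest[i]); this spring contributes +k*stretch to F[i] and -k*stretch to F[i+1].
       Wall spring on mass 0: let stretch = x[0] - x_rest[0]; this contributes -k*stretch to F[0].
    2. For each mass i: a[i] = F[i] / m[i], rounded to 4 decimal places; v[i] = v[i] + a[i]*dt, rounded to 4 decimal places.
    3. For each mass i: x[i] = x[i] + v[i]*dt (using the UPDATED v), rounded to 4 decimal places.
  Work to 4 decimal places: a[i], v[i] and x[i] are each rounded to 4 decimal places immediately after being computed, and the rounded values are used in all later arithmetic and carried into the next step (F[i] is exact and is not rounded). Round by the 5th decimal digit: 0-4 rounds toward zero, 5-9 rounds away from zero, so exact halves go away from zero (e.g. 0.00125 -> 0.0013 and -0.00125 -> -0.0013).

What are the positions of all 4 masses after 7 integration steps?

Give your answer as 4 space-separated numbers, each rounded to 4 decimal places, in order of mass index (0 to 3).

Answer: 7.5032 13.7438 16.7669 23.1315

Derivation:
Step 0: x=[4.0000 11.0000 16.0000 26.0000] v=[0.0000 0.0000 0.0000 0.0000]
Step 1: x=[4.7500 10.5000 17.2500 25.0000] v=[1.5000 -1.0000 2.5000 -2.0000]
Step 2: x=[5.7500 10.2500 18.7500 23.5625] v=[2.0000 -0.5000 3.0000 -2.8750]
Step 3: x=[6.4375 11.0000 19.3282 22.4219] v=[1.3750 1.5000 1.1563 -2.2813]
Step 4: x=[6.6563 12.6915 18.5977 22.0078] v=[0.4375 3.3829 -1.4610 -0.8282]
Step 5: x=[6.7198 14.3507 17.2432 22.2412] v=[0.1270 3.3184 -2.7091 0.4668]
Step 6: x=[7.0111 14.8253 16.4150 22.7251] v=[0.5826 0.9492 -1.6564 0.9678]
Step 7: x=[7.5032 13.7438 16.7669 23.1315] v=[0.9842 -2.1631 0.7038 0.8128]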